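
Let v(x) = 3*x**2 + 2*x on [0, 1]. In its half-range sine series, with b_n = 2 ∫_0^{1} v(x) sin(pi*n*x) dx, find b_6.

-5/(3*pi)

b_6 = 2 ∫_0^{1} (3*x**2 + 2*x) sin(6*pi*x) dx.
Integrating by parts twice (tabular method), an antiderivative of (3*x**2 + 2*x) sin(6*pi*x) is -x**2*cos(6*pi*x)/(2*pi) + x*sin(6*pi*x)/(6*pi**2) - x*cos(6*pi*x)/(3*pi) + sin(6*pi*x)/(18*pi**2) + cos(6*pi*x)/(36*pi**3); evaluating from 0 to 1: ∫_{0}^{1} (3*x**2 + 2*x) sin(6*pi*x) dx = ((1 - 30*pi**2)/(36*pi**3)) - (1/(36*pi**3)) = -5/(6*pi).
Hence b_6 = 2·(-5/(6*pi)) = -5/(3*pi).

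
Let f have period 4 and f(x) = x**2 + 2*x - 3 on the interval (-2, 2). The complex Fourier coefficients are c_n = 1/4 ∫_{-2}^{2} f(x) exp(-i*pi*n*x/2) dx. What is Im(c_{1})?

-4/pi

Since f is real-valued, Im(c_{1}) = -1/4 ∫_{-2}^{2} f(x) sin(pi*x/2) dx = -b_{1}/2.
Integrating by parts twice (tabular method), an antiderivative of (x**2 + 2*x - 3) sin(pi*x/2) is -2*x**2*cos(pi*x/2)/pi + 8*x*sin(pi*x/2)/pi**2 - 4*x*cos(pi*x/2)/pi + 8*sin(pi*x/2)/pi**2 + 16*cos(pi*x/2)/pi**3 + 6*cos(pi*x/2)/pi; evaluating from -2 to 2: ∫_{-2}^{2} (x**2 + 2*x - 3) sin(pi*x/2) dx = (-16/pi**3 + 10/pi) - (-6/pi - 16/pi**3) = 16/pi.
Hence Im(c_{1}) = (-1/4)·(16/pi) = -4/pi.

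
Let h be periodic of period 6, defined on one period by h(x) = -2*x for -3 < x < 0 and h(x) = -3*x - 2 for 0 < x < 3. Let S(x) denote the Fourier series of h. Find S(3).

-5/2

x = 3 differs from x = -3 by 1 full period(s), and the series is 6-periodic.
At x = -3 the one-sided limits are h(-3^-) = -11 and h(-3^+) = 6.
By Dirichlet's theorem the series converges to their average, [(-11) + (6)]/2 = -5/2.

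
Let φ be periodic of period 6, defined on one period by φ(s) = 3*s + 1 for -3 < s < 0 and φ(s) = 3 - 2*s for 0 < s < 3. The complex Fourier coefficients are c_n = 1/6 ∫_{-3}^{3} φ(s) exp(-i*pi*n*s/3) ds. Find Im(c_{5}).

-7/(10*pi)

Since φ is real-valued, Im(c_{5}) = -1/6 ∫_{-3}^{3} φ(s) sin(5*pi*s/3) ds = -b_{5}/2.
Split the integral at the breakpoints.
Integrating by parts (boundary term plus one more integral), an antiderivative of (3*s + 1) sin(5*pi*s/3) is -9*s*cos(5*pi*s/3)/(5*pi) + 27*sin(5*pi*s/3)/(25*pi**2) - 3*cos(5*pi*s/3)/(5*pi); evaluating from -3 to 0: ∫_{-3}^{0} (3*s + 1) sin(5*pi*s/3) ds = (-3/(5*pi)) - (-24/(5*pi)) = 21/(5*pi).
Integrating by parts (boundary term plus one more integral), an antiderivative of (3 - 2*s) sin(5*pi*s/3) is 6*s*cos(5*pi*s/3)/(5*pi) - 18*sin(5*pi*s/3)/(25*pi**2) - 9*cos(5*pi*s/3)/(5*pi); evaluating from 0 to 3: ∫_{0}^{3} (3 - 2*s) sin(5*pi*s/3) ds = (-9/(5*pi)) - (-9/(5*pi)) = 0.
So ∫_{-3}^{3} φ(s) sin(5*pi*s/3) ds = 21/(5*pi).
Hence Im(c_{5}) = (-1/6)·(21/(5*pi)) = -7/(10*pi).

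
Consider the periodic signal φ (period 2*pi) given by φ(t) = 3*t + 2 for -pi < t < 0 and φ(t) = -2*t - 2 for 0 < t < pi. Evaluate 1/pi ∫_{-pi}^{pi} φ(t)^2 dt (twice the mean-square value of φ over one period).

-2*pi + 8 + 13*pi**2/3

1/pi ∫_{-pi}^{pi} φ(t)^2 dt = 1/pi · (pi*(-6*pi + 24 + 13*pi**2)/3) = -2*pi + 8 + 13*pi**2/3.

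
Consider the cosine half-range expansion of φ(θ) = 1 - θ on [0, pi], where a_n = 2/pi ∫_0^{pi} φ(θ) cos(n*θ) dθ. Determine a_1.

4/pi

a_1 = 2/pi ∫_0^{pi} (1 - θ) cos(θ) dθ.
Integrating by parts (boundary term plus one more integral), an antiderivative of (1 - θ) cos(θ) is -θ*sin(θ) + sin(θ) - cos(θ); evaluating from 0 to pi: ∫_{0}^{pi} (1 - θ) cos(θ) dθ = (1) - (-1) = 2.
Hence a_1 = (2/pi)·(2) = 4/pi.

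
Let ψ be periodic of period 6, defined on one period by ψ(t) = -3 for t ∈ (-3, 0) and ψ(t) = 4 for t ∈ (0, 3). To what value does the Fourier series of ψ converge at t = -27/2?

t = -27/2 differs from t = -3/2 by -2 full period(s), and the series is 6-periodic.
ψ is continuous at t = -3/2 with value -3, so the series converges to -3 there.

-3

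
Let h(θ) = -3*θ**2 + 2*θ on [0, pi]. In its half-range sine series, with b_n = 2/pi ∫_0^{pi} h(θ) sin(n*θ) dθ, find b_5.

b_5 = 2/pi ∫_0^{pi} (-3*θ**2 + 2*θ) sin(5*θ) dθ.
Integrating by parts twice (tabular method), an antiderivative of (-3*θ**2 + 2*θ) sin(5*θ) is 3*θ**2*cos(5*θ)/5 - 6*θ*sin(5*θ)/25 - 2*θ*cos(5*θ)/5 + 2*sin(5*θ)/25 - 6*cos(5*θ)/125; evaluating from 0 to pi: ∫_{0}^{pi} (-3*θ**2 + 2*θ) sin(5*θ) dθ = (-3*pi**2/5 + 6/125 + 2*pi/5) - (-6/125) = -3*pi**2/5 + 12/125 + 2*pi/5.
Hence b_5 = (2/pi)·(-3*pi**2/5 + 12/125 + 2*pi/5) = 2*(-75*pi**2 + 12 + 50*pi)/(125*pi).

2*(-75*pi**2 + 12 + 50*pi)/(125*pi)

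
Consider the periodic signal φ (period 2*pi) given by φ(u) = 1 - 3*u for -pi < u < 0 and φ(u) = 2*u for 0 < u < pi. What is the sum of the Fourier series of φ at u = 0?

1/2

At u = 0 the one-sided limits are φ(0^-) = 1 and φ(0^+) = 0.
By Dirichlet's theorem the series converges to their average, [(1) + (0)]/2 = 1/2.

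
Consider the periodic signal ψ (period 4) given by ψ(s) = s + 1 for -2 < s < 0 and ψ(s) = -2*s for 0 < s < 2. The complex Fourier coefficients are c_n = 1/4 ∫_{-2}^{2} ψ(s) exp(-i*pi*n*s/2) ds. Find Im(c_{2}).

Since ψ is real-valued, Im(c_{2}) = -1/4 ∫_{-2}^{2} ψ(s) sin(pi*s) ds = -b_{2}/2.
Split the integral at the breakpoints.
Integrating by parts (boundary term plus one more integral), an antiderivative of (s + 1) sin(pi*s) is -s*cos(pi*s)/pi + sin(pi*s)/pi**2 - cos(pi*s)/pi; evaluating from -2 to 0: ∫_{-2}^{0} (s + 1) sin(pi*s) ds = (-1/pi) - (1/pi) = -2/pi.
Integrating by parts (boundary term plus one more integral), an antiderivative of (-2*s) sin(pi*s) is 2*s*cos(pi*s)/pi - 2*sin(pi*s)/pi**2; evaluating from 0 to 2: ∫_{0}^{2} (-2*s) sin(pi*s) ds = (4/pi) - (0) = 4/pi.
So ∫_{-2}^{2} ψ(s) sin(pi*s) ds = 2/pi.
Hence Im(c_{2}) = (-1/4)·(2/pi) = -1/(2*pi).

-1/(2*pi)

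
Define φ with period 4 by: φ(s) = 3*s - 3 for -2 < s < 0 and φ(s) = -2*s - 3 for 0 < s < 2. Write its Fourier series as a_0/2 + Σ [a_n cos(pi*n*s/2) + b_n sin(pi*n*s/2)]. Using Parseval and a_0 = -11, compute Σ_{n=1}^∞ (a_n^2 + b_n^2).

Parseval: a_0^2/2 + Σ_{n≥1} (a_n^2+b_n^2) = 1/2 ∫_{-2}^{2} φ(s)^2 ds = 196/3.
Subtract a_0^2/2 = 121/2: Σ (a_n^2+b_n^2) = 29/6.

29/6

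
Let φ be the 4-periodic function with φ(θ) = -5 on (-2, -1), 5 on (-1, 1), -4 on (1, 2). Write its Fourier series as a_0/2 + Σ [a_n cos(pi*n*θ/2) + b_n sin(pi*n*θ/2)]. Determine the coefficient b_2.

b_2 = 1/2 ∫_{-2}^{2} φ(θ) sin(pi*θ) dθ.
Split the integral at the breakpoints.
Directly, an antiderivative of (-5) sin(pi*θ) is 5*cos(pi*θ)/pi; evaluating from -2 to -1: ∫_{-2}^{-1} (-5) sin(pi*θ) dθ = (-5/pi) - (5/pi) = -10/pi.
Directly, an antiderivative of (5) sin(pi*θ) is -5*cos(pi*θ)/pi; evaluating from -1 to 1: ∫_{-1}^{1} (5) sin(pi*θ) dθ = (5/pi) - (5/pi) = 0.
Directly, an antiderivative of (-4) sin(pi*θ) is 4*cos(pi*θ)/pi; evaluating from 1 to 2: ∫_{1}^{2} (-4) sin(pi*θ) dθ = (4/pi) - (-4/pi) = 8/pi.
Summing the pieces and multiplying by (1/2) gives b_2 = -1/pi.

-1/pi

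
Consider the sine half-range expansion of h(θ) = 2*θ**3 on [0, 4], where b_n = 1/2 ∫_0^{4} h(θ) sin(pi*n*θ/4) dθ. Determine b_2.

-128/pi + 192/pi**3

b_2 = 1/2 ∫_0^{4} (2*θ**3) sin(pi*θ/2) dθ.
Integrating by parts three times (tabular method), an antiderivative of (2*θ**3) sin(pi*θ/2) is -4*θ**3*cos(pi*θ/2)/pi + 24*θ**2*sin(pi*θ/2)/pi**2 + 96*θ*cos(pi*θ/2)/pi**3 - 192*sin(pi*θ/2)/pi**4; evaluating from 0 to 4: ∫_{0}^{4} (2*θ**3) sin(pi*θ/2) dθ = (-256/pi + 384/pi**3) - (0) = -256/pi + 384/pi**3.
Hence b_2 = (1/2)·(-256/pi + 384/pi**3) = -128/pi + 192/pi**3.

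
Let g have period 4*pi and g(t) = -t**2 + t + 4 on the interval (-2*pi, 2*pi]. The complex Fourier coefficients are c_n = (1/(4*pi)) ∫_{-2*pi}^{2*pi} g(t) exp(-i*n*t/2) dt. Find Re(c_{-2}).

Since g is real-valued, Re(c_{-2}) = (1/(4*pi)) ∫_{-2*pi}^{2*pi} g(t) cos(-t) dt = a_{2}/2.
Integrating by parts twice (tabular method), an antiderivative of (-t**2 + t + 4) cos(-t) is -t**2*sin(t) + t*sin(t) - 2*t*cos(t) + 6*sin(t) + cos(t); evaluating from -2*pi to 2*pi: ∫_{-2*pi}^{2*pi} (-t**2 + t + 4) cos(-t) dt = (1 - 4*pi) - (1 + 4*pi) = -8*pi.
Hence Re(c_{-2}) = (1/(4*pi))·(-8*pi) = -2.

-2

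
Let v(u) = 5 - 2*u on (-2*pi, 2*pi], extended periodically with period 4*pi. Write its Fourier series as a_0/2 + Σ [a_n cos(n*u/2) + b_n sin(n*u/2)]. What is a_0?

10

a_0 = (1/(2*pi)) ∫_{-2*pi}^{2*pi} v(u) du = (1/(2*pi)) · (20*pi) = 10.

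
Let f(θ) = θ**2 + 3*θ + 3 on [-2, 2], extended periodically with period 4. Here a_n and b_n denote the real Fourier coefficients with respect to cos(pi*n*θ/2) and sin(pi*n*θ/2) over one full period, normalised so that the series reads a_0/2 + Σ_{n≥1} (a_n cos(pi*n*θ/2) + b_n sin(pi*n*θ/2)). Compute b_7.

12/(7*pi)

b_7 = 1/2 ∫_{-2}^{2} f(θ) sin(7*pi*θ/2) dθ.
Integrating by parts twice (tabular method), an antiderivative of (θ**2 + 3*θ + 3) sin(7*pi*θ/2) is -2*θ**2*cos(7*pi*θ/2)/(7*pi) + 8*θ*sin(7*pi*θ/2)/(49*pi**2) - 6*θ*cos(7*pi*θ/2)/(7*pi) + 12*sin(7*pi*θ/2)/(49*pi**2) - 6*cos(7*pi*θ/2)/(7*pi) + 16*cos(7*pi*θ/2)/(343*pi**3); evaluating from -2 to 2: ∫_{-2}^{2} (θ**2 + 3*θ + 3) sin(7*pi*θ/2) dθ = (2*(-8 + 637*pi**2)/(343*pi**3)) - (2*(-8 + 49*pi**2)/(343*pi**3)) = 24/(7*pi).
Hence b_7 = (1/2)·(24/(7*pi)) = 12/(7*pi).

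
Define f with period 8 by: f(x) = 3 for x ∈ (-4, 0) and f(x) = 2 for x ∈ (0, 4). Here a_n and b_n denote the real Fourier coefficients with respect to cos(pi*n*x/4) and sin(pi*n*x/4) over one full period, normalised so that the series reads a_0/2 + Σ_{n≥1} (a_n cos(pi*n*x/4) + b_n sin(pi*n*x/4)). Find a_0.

5

a_0 = 1/4 ∫_{-4}^{4} f(x) dx = 1/4 · (20) = 5.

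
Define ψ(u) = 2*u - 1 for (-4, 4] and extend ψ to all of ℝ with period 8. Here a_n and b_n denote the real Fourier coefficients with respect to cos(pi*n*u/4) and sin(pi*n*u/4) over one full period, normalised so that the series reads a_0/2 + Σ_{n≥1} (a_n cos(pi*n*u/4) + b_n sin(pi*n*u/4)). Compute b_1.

16/pi

b_1 = 1/4 ∫_{-4}^{4} ψ(u) sin(pi*u/4) du.
Integrating by parts (boundary term plus one more integral), an antiderivative of (2*u - 1) sin(pi*u/4) is -8*u*cos(pi*u/4)/pi + 32*sin(pi*u/4)/pi**2 + 4*cos(pi*u/4)/pi; evaluating from -4 to 4: ∫_{-4}^{4} (2*u - 1) sin(pi*u/4) du = (28/pi) - (-36/pi) = 64/pi.
Hence b_1 = (1/4)·(64/pi) = 16/pi.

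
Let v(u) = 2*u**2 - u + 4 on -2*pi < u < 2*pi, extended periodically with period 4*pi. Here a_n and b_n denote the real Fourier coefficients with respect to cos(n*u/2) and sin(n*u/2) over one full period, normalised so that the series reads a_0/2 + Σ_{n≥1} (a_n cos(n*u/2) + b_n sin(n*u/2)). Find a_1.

a_1 = (1/(2*pi)) ∫_{-2*pi}^{2*pi} v(u) cos(u/2) du.
Integrating by parts twice (tabular method), an antiderivative of (2*u**2 - u + 4) cos(u/2) is 4*u**2*sin(u/2) - 2*u*sin(u/2) + 16*u*cos(u/2) - 24*sin(u/2) - 4*cos(u/2); evaluating from -2*pi to 2*pi: ∫_{-2*pi}^{2*pi} (2*u**2 - u + 4) cos(u/2) du = (4 - 32*pi) - (4 + 32*pi) = -64*pi.
Hence a_1 = (1/(2*pi))·(-64*pi) = -32.

-32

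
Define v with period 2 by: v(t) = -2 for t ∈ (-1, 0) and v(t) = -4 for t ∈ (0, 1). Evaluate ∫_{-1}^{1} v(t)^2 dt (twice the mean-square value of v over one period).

20

∫_{-1}^{1} v(t)^2 dt = 20.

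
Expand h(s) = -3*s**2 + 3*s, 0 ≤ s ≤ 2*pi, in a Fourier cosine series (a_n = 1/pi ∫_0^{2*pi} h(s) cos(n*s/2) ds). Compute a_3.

8*(-1 + 2*pi)/(3*pi)

a_3 = 1/pi ∫_0^{2*pi} (-3*s**2 + 3*s) cos(3*s/2) ds.
Integrating by parts twice (tabular method), an antiderivative of (-3*s**2 + 3*s) cos(3*s/2) is -2*s**2*sin(3*s/2) + 2*s*sin(3*s/2) - 8*s*cos(3*s/2)/3 + 16*sin(3*s/2)/9 + 4*cos(3*s/2)/3; evaluating from 0 to 2*pi: ∫_{0}^{2*pi} (-3*s**2 + 3*s) cos(3*s/2) ds = (-4/3 + 16*pi/3) - (4/3) = -8/3 + 16*pi/3.
Hence a_3 = (1/pi)·(-8/3 + 16*pi/3) = 8*(-1 + 2*pi)/(3*pi).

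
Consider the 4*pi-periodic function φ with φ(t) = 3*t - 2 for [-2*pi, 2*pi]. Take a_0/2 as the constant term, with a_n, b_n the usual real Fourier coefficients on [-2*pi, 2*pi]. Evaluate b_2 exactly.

b_2 = (1/(2*pi)) ∫_{-2*pi}^{2*pi} φ(t) sin(t) dt.
Integrating by parts (boundary term plus one more integral), an antiderivative of (3*t - 2) sin(t) is -3*t*cos(t) + 3*sin(t) + 2*cos(t); evaluating from -2*pi to 2*pi: ∫_{-2*pi}^{2*pi} (3*t - 2) sin(t) dt = (2 - 6*pi) - (2 + 6*pi) = -12*pi.
Hence b_2 = (1/(2*pi))·(-12*pi) = -6.

-6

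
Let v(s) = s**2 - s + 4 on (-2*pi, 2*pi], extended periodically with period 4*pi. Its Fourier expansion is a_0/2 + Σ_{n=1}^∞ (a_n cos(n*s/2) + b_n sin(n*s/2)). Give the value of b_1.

-4

b_1 = (1/(2*pi)) ∫_{-2*pi}^{2*pi} v(s) sin(s/2) ds.
Integrating by parts twice (tabular method), an antiderivative of (s**2 - s + 4) sin(s/2) is -2*s**2*cos(s/2) + 8*s*sin(s/2) + 2*s*cos(s/2) - 4*sin(s/2) + 8*cos(s/2); evaluating from -2*pi to 2*pi: ∫_{-2*pi}^{2*pi} (s**2 - s + 4) sin(s/2) ds = (-4*pi - 8 + 8*pi**2) - (-8 + 4*pi + 8*pi**2) = -8*pi.
Hence b_1 = (1/(2*pi))·(-8*pi) = -4.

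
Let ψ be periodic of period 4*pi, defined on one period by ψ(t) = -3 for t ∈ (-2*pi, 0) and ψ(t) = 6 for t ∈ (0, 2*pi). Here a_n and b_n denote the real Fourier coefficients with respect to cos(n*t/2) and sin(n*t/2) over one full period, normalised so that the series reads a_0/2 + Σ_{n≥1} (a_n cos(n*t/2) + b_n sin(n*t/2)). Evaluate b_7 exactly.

18/(7*pi)

b_7 = (1/(2*pi)) ∫_{-2*pi}^{2*pi} ψ(t) sin(7*t/2) dt.
Split the integral at the breakpoints.
Directly, an antiderivative of (-3) sin(7*t/2) is 6*cos(7*t/2)/7; evaluating from -2*pi to 0: ∫_{-2*pi}^{0} (-3) sin(7*t/2) dt = (6/7) - (-6/7) = 12/7.
Directly, an antiderivative of (6) sin(7*t/2) is -12*cos(7*t/2)/7; evaluating from 0 to 2*pi: ∫_{0}^{2*pi} (6) sin(7*t/2) dt = (12/7) - (-12/7) = 24/7.
Summing the pieces and multiplying by (1/(2*pi)) gives b_7 = 18/(7*pi).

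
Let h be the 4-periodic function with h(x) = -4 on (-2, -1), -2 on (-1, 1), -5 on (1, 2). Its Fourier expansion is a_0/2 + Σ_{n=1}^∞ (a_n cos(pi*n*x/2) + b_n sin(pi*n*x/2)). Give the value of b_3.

b_3 = 1/2 ∫_{-2}^{2} h(x) sin(3*pi*x/2) dx.
Split the integral at the breakpoints.
Directly, an antiderivative of (-4) sin(3*pi*x/2) is 8*cos(3*pi*x/2)/(3*pi); evaluating from -2 to -1: ∫_{-2}^{-1} (-4) sin(3*pi*x/2) dx = (0) - (-8/(3*pi)) = 8/(3*pi).
Directly, an antiderivative of (-2) sin(3*pi*x/2) is 4*cos(3*pi*x/2)/(3*pi); evaluating from -1 to 1: ∫_{-1}^{1} (-2) sin(3*pi*x/2) dx = (0) - (0) = 0.
Directly, an antiderivative of (-5) sin(3*pi*x/2) is 10*cos(3*pi*x/2)/(3*pi); evaluating from 1 to 2: ∫_{1}^{2} (-5) sin(3*pi*x/2) dx = (-10/(3*pi)) - (0) = -10/(3*pi).
Summing the pieces and multiplying by (1/2) gives b_3 = -1/(3*pi).

-1/(3*pi)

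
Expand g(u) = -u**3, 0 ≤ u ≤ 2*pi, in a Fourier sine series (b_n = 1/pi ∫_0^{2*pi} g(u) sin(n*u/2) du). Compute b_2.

b_2 = 1/pi ∫_0^{2*pi} (-u**3) sin(u) du.
Integrating by parts three times (tabular method), an antiderivative of (-u**3) sin(u) is u**3*cos(u) - 3*u**2*sin(u) - 6*u*cos(u) + 6*sin(u); evaluating from 0 to 2*pi: ∫_{0}^{2*pi} (-u**3) sin(u) du = (-12*pi + 8*pi**3) - (0) = -12*pi + 8*pi**3.
Hence b_2 = (1/pi)·(-12*pi + 8*pi**3) = -12 + 8*pi**2.

-12 + 8*pi**2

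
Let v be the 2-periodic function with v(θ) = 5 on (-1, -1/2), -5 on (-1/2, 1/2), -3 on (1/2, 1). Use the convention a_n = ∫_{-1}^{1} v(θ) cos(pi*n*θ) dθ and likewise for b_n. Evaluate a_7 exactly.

a_7 = ∫_{-1}^{1} v(θ) cos(7*pi*θ) dθ.
Split the integral at the breakpoints.
Directly, an antiderivative of (5) cos(7*pi*θ) is 5*sin(7*pi*θ)/(7*pi); evaluating from -1 to -1/2: ∫_{-1}^{-1/2} (5) cos(7*pi*θ) dθ = (5/(7*pi)) - (0) = 5/(7*pi).
Directly, an antiderivative of (-5) cos(7*pi*θ) is -5*sin(7*pi*θ)/(7*pi); evaluating from -1/2 to 1/2: ∫_{-1/2}^{1/2} (-5) cos(7*pi*θ) dθ = (5/(7*pi)) - (-5/(7*pi)) = 10/(7*pi).
Directly, an antiderivative of (-3) cos(7*pi*θ) is -3*sin(7*pi*θ)/(7*pi); evaluating from 1/2 to 1: ∫_{1/2}^{1} (-3) cos(7*pi*θ) dθ = (0) - (3/(7*pi)) = -3/(7*pi).
Summing the pieces gives a_7 = 12/(7*pi).

12/(7*pi)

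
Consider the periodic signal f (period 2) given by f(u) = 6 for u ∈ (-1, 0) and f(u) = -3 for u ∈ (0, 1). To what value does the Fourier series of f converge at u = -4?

u = -4 differs from u = 0 by -2 full period(s), and the series is 2-periodic.
At u = 0 the one-sided limits are f(0^-) = 6 and f(0^+) = -3.
By Dirichlet's theorem the series converges to their average, [(6) + (-3)]/2 = 3/2.

3/2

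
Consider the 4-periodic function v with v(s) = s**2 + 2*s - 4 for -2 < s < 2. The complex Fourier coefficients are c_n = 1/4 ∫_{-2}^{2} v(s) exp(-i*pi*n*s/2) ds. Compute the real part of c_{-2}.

2/pi**2

Since v is real-valued, Re(c_{-2}) = 1/4 ∫_{-2}^{2} v(s) cos(-pi*s) ds = a_{2}/2.
Integrating by parts twice (tabular method), an antiderivative of (s**2 + 2*s - 4) cos(-pi*s) is s**2*sin(pi*s)/pi + 2*s*sin(pi*s)/pi + 2*s*cos(pi*s)/pi**2 - 4*sin(pi*s)/pi - 2*sin(pi*s)/pi**3 + 2*cos(pi*s)/pi**2; evaluating from -2 to 2: ∫_{-2}^{2} (s**2 + 2*s - 4) cos(-pi*s) ds = (6/pi**2) - (-2/pi**2) = 8/pi**2.
Hence Re(c_{-2}) = (1/4)·(8/pi**2) = 2/pi**2.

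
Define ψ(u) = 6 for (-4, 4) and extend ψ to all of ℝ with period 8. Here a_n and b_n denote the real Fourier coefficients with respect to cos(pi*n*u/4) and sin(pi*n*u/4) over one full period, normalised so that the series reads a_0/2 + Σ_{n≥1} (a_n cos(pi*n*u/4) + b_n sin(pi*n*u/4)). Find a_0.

12

a_0 = 1/4 ∫_{-4}^{4} ψ(u) du = 1/4 · (48) = 12.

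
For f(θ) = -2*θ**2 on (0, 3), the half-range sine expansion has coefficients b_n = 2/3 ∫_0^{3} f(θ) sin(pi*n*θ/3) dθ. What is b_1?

b_1 = 2/3 ∫_0^{3} (-2*θ**2) sin(pi*θ/3) dθ.
Integrating by parts twice (tabular method), an antiderivative of (-2*θ**2) sin(pi*θ/3) is 6*θ**2*cos(pi*θ/3)/pi - 36*θ*sin(pi*θ/3)/pi**2 - 108*cos(pi*θ/3)/pi**3; evaluating from 0 to 3: ∫_{0}^{3} (-2*θ**2) sin(pi*θ/3) dθ = (-54/pi + 108/pi**3) - (-108/pi**3) = -54/pi + 216/pi**3.
Hence b_1 = (2/3)·(-54/pi + 216/pi**3) = -36/pi + 144/pi**3.

-36/pi + 144/pi**3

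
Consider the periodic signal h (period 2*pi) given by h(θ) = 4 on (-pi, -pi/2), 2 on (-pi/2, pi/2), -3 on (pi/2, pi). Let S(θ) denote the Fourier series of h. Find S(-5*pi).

θ = -5*pi differs from θ = -pi by -2 full period(s), and the series is 2*pi-periodic.
At θ = -pi the one-sided limits are h(-pi^-) = -3 and h(-pi^+) = 4.
By Dirichlet's theorem the series converges to their average, [(-3) + (4)]/2 = 1/2.

1/2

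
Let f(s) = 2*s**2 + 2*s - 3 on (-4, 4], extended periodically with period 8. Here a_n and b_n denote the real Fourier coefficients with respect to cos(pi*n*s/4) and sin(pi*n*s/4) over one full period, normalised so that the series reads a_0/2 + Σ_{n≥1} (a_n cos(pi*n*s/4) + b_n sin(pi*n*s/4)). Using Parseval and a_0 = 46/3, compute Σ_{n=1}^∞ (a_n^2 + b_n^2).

10112/45

Parseval: a_0^2/2 + Σ_{n≥1} (a_n^2+b_n^2) = 1/4 ∫_{-4}^{4} f(s)^2 ds = 5134/15.
Subtract a_0^2/2 = 1058/9: Σ (a_n^2+b_n^2) = 10112/45.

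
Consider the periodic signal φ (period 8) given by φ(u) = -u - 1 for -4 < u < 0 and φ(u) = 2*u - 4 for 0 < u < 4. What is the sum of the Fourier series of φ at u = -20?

7/2

u = -20 differs from u = -4 by -2 full period(s), and the series is 8-periodic.
At u = -4 the one-sided limits are φ(-4^-) = 4 and φ(-4^+) = 3.
By Dirichlet's theorem the series converges to their average, [(4) + (3)]/2 = 7/2.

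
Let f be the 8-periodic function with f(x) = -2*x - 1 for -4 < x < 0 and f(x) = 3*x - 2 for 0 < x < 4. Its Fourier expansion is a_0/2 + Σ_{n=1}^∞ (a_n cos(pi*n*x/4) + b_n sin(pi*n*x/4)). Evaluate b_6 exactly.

b_6 = 1/4 ∫_{-4}^{4} f(x) sin(3*pi*x/2) dx.
Split the integral at the breakpoints.
Integrating by parts (boundary term plus one more integral), an antiderivative of (-2*x - 1) sin(3*pi*x/2) is 4*x*cos(3*pi*x/2)/(3*pi) - 8*sin(3*pi*x/2)/(9*pi**2) + 2*cos(3*pi*x/2)/(3*pi); evaluating from -4 to 0: ∫_{-4}^{0} (-2*x - 1) sin(3*pi*x/2) dx = (2/(3*pi)) - (-14/(3*pi)) = 16/(3*pi).
Integrating by parts (boundary term plus one more integral), an antiderivative of (3*x - 2) sin(3*pi*x/2) is -2*x*cos(3*pi*x/2)/pi + 4*sin(3*pi*x/2)/(3*pi**2) + 4*cos(3*pi*x/2)/(3*pi); evaluating from 0 to 4: ∫_{0}^{4} (3*x - 2) sin(3*pi*x/2) dx = (-20/(3*pi)) - (4/(3*pi)) = -8/pi.
Summing the pieces and multiplying by (1/4) gives b_6 = -2/(3*pi).

-2/(3*pi)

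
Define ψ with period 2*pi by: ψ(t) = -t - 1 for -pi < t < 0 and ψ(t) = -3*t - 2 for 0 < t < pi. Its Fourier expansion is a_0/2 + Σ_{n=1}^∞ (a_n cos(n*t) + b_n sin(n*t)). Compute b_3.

2*(-2*pi - 1)/(3*pi)

b_3 = 1/pi ∫_{-pi}^{pi} ψ(t) sin(3*t) dt.
Split the integral at the breakpoints.
Integrating by parts (boundary term plus one more integral), an antiderivative of (-t - 1) sin(3*t) is t*cos(3*t)/3 - sin(3*t)/9 + cos(3*t)/3; evaluating from -pi to 0: ∫_{-pi}^{0} (-t - 1) sin(3*t) dt = (1/3) - (-1/3 + pi/3) = 2/3 - pi/3.
Integrating by parts (boundary term plus one more integral), an antiderivative of (-3*t - 2) sin(3*t) is t*cos(3*t) - sin(3*t)/3 + 2*cos(3*t)/3; evaluating from 0 to pi: ∫_{0}^{pi} (-3*t - 2) sin(3*t) dt = (-pi - 2/3) - (2/3) = -pi - 4/3.
Summing the pieces and multiplying by (1/pi) gives b_3 = 2*(-2*pi - 1)/(3*pi).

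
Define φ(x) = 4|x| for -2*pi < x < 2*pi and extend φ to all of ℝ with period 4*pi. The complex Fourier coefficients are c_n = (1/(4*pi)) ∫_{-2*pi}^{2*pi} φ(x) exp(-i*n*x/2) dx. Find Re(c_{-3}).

-16/(9*pi)

Since φ is real-valued, Re(c_{-3}) = (1/(4*pi)) ∫_{-2*pi}^{2*pi} φ(x) cos(-3*x/2) dx = a_{3}/2.
φ is even and cos(-3*x/2) is even, so the integrand is even: ∫_{-2*pi}^{2*pi} φ(x) cos(-3*x/2) dx = 2∫_0^{2*pi} φ(x) cos(-3*x/2) dx.
Integrating by parts (boundary term plus one more integral), an antiderivative of (4*x) cos(-3*x/2) is 8*x*sin(3*x/2)/3 + 16*cos(3*x/2)/9; evaluating from 0 to 2*pi: ∫_{0}^{2*pi} (4*x) cos(-3*x/2) dx = (-16/9) - (16/9) = -32/9.
So ∫_{-2*pi}^{2*pi} φ(x) cos(-3*x/2) dx = -64/9.
Hence Re(c_{-3}) = (1/(4*pi))·(-64/9) = -16/(9*pi).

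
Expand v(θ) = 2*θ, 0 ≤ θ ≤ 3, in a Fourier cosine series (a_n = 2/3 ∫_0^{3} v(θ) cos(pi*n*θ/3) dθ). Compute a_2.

a_2 = 2/3 ∫_0^{3} (2*θ) cos(2*pi*θ/3) dθ.
Integrating by parts (boundary term plus one more integral), an antiderivative of (2*θ) cos(2*pi*θ/3) is 3*θ*sin(2*pi*θ/3)/pi + 9*cos(2*pi*θ/3)/(2*pi**2); evaluating from 0 to 3: ∫_{0}^{3} (2*θ) cos(2*pi*θ/3) dθ = (9/(2*pi**2)) - (9/(2*pi**2)) = 0.
Hence a_2 = (2/3)·(0) = 0.

0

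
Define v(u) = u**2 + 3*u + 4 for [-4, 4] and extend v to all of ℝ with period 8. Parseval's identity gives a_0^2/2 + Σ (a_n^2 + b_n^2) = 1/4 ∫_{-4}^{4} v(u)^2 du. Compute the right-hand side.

1/4 ∫_{-4}^{4} v(u)^2 du = 1/4 · (18944/15) = 4736/15.

4736/15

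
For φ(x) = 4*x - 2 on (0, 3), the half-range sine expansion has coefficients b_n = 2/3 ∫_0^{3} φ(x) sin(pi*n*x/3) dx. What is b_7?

b_7 = 2/3 ∫_0^{3} (4*x - 2) sin(7*pi*x/3) dx.
Integrating by parts (boundary term plus one more integral), an antiderivative of (4*x - 2) sin(7*pi*x/3) is -12*x*cos(7*pi*x/3)/(7*pi) + 36*sin(7*pi*x/3)/(49*pi**2) + 6*cos(7*pi*x/3)/(7*pi); evaluating from 0 to 3: ∫_{0}^{3} (4*x - 2) sin(7*pi*x/3) dx = (30/(7*pi)) - (6/(7*pi)) = 24/(7*pi).
Hence b_7 = (2/3)·(24/(7*pi)) = 16/(7*pi).

16/(7*pi)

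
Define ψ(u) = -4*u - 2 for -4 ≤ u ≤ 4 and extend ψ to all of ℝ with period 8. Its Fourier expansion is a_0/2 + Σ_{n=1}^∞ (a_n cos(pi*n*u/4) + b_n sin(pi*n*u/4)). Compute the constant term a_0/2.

a_0 = 1/4 ∫_{-4}^{4} ψ(u) du = 1/4 · (-16) = -4.
So the constant term a_0/2 = -2.

-2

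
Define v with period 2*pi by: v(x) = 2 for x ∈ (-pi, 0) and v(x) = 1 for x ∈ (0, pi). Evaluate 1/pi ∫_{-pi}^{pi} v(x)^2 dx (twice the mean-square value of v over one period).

5

1/pi ∫_{-pi}^{pi} v(x)^2 dx = 1/pi · (5*pi) = 5.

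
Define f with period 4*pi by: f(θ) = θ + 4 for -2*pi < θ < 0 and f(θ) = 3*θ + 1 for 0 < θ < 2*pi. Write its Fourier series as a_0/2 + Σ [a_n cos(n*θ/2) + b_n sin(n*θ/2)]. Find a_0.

5 + 2*pi

a_0 = (1/(2*pi)) ∫_{-2*pi}^{2*pi} f(θ) dθ = (1/(2*pi)) · (2*pi*(5 + 2*pi)) = 5 + 2*pi.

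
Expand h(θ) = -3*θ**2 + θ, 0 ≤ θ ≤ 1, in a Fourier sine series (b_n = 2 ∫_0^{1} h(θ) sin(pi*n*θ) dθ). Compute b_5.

4*(6 - 25*pi**2)/(125*pi**3)

b_5 = 2 ∫_0^{1} (-3*θ**2 + θ) sin(5*pi*θ) dθ.
Integrating by parts twice (tabular method), an antiderivative of (-3*θ**2 + θ) sin(5*pi*θ) is 3*θ**2*cos(5*pi*θ)/(5*pi) - 6*θ*sin(5*pi*θ)/(25*pi**2) - θ*cos(5*pi*θ)/(5*pi) + sin(5*pi*θ)/(25*pi**2) - 6*cos(5*pi*θ)/(125*pi**3); evaluating from 0 to 1: ∫_{0}^{1} (-3*θ**2 + θ) sin(5*pi*θ) dθ = (2*(3 - 25*pi**2)/(125*pi**3)) - (-6/(125*pi**3)) = 2*(6 - 25*pi**2)/(125*pi**3).
Hence b_5 = 2·(2*(6 - 25*pi**2)/(125*pi**3)) = 4*(6 - 25*pi**2)/(125*pi**3).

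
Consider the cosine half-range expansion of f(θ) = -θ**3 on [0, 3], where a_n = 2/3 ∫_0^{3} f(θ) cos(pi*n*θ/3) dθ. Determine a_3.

a_3 = 2/3 ∫_0^{3} (-θ**3) cos(pi*θ) dθ.
Integrating by parts three times (tabular method), an antiderivative of (-θ**3) cos(pi*θ) is -θ**3*sin(pi*θ)/pi - 3*θ**2*cos(pi*θ)/pi**2 + 6*θ*sin(pi*θ)/pi**3 + 6*cos(pi*θ)/pi**4; evaluating from 0 to 3: ∫_{0}^{3} (-θ**3) cos(pi*θ) dθ = (3*(-2 + 9*pi**2)/pi**4) - (6/pi**4) = 3*(-4 + 9*pi**2)/pi**4.
Hence a_3 = (2/3)·(3*(-4 + 9*pi**2)/pi**4) = 2*(-4 + 9*pi**2)/pi**4.

2*(-4 + 9*pi**2)/pi**4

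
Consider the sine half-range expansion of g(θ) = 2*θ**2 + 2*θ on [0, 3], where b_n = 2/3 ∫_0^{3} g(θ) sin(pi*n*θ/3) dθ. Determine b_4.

-12/pi

b_4 = 2/3 ∫_0^{3} (2*θ**2 + 2*θ) sin(4*pi*θ/3) dθ.
Integrating by parts twice (tabular method), an antiderivative of (2*θ**2 + 2*θ) sin(4*pi*θ/3) is -3*θ**2*cos(4*pi*θ/3)/(2*pi) + 9*θ*sin(4*pi*θ/3)/(4*pi**2) - 3*θ*cos(4*pi*θ/3)/(2*pi) + 9*sin(4*pi*θ/3)/(8*pi**2) + 27*cos(4*pi*θ/3)/(16*pi**3); evaluating from 0 to 3: ∫_{0}^{3} (2*θ**2 + 2*θ) sin(4*pi*θ/3) dθ = (-18/pi + 27/(16*pi**3)) - (27/(16*pi**3)) = -18/pi.
Hence b_4 = (2/3)·(-18/pi) = -12/pi.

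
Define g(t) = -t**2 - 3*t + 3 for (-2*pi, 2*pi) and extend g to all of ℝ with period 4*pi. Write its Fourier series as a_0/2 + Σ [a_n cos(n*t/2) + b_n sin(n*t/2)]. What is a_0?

a_0 = (1/(2*pi)) ∫_{-2*pi}^{2*pi} g(t) dt = (1/(2*pi)) · (-16*pi**3/3 + 12*pi) = 6 - 8*pi**2/3.

6 - 8*pi**2/3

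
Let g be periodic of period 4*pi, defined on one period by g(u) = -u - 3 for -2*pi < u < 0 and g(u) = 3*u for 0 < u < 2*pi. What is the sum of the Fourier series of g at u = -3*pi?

u = -3*pi differs from u = pi by -1 full period(s), and the series is 4*pi-periodic.
g is continuous at u = pi with value 3*pi, so the series converges to 3*pi there.

3*pi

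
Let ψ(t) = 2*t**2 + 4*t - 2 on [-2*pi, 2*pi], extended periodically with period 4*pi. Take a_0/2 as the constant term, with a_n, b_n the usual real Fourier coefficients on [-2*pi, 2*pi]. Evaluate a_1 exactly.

-32

a_1 = (1/(2*pi)) ∫_{-2*pi}^{2*pi} ψ(t) cos(t/2) dt.
Integrating by parts twice (tabular method), an antiderivative of (2*t**2 + 4*t - 2) cos(t/2) is 4*t**2*sin(t/2) + 8*t*sin(t/2) + 16*t*cos(t/2) - 36*sin(t/2) + 16*cos(t/2); evaluating from -2*pi to 2*pi: ∫_{-2*pi}^{2*pi} (2*t**2 + 4*t - 2) cos(t/2) dt = (-32*pi - 16) - (-16 + 32*pi) = -64*pi.
Hence a_1 = (1/(2*pi))·(-64*pi) = -32.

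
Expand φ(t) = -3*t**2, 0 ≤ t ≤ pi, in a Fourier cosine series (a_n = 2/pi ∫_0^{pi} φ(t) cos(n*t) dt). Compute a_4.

-3/4

a_4 = 2/pi ∫_0^{pi} (-3*t**2) cos(4*t) dt.
Integrating by parts twice (tabular method), an antiderivative of (-3*t**2) cos(4*t) is -3*t**2*sin(4*t)/4 - 3*t*cos(4*t)/8 + 3*sin(4*t)/32; evaluating from 0 to pi: ∫_{0}^{pi} (-3*t**2) cos(4*t) dt = (-3*pi/8) - (0) = -3*pi/8.
Hence a_4 = (2/pi)·(-3*pi/8) = -3/4.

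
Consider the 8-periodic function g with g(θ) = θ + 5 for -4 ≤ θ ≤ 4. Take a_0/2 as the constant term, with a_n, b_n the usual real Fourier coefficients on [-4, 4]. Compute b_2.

b_2 = 1/4 ∫_{-4}^{4} g(θ) sin(pi*θ/2) dθ.
Integrating by parts (boundary term plus one more integral), an antiderivative of (θ + 5) sin(pi*θ/2) is -2*θ*cos(pi*θ/2)/pi + 4*sin(pi*θ/2)/pi**2 - 10*cos(pi*θ/2)/pi; evaluating from -4 to 4: ∫_{-4}^{4} (θ + 5) sin(pi*θ/2) dθ = (-18/pi) - (-2/pi) = -16/pi.
Hence b_2 = (1/4)·(-16/pi) = -4/pi.

-4/pi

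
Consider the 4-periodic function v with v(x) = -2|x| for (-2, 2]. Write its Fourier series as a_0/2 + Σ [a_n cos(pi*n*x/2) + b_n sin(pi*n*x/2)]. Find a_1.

a_1 = 1/2 ∫_{-2}^{2} v(x) cos(pi*x/2) dx.
v is even and cos(pi*x/2) is even, so the integrand is even and a_1 = ∫_0^{2} v(x) cos(pi*x/2) dx.
Integrating by parts (boundary term plus one more integral), an antiderivative of (-2*x) cos(pi*x/2) is -4*x*sin(pi*x/2)/pi - 8*cos(pi*x/2)/pi**2; evaluating from 0 to 2: ∫_{0}^{2} (-2*x) cos(pi*x/2) dx = (8/pi**2) - (-8/pi**2) = 16/pi**2.
Hence a_1 = 16/pi**2.

16/pi**2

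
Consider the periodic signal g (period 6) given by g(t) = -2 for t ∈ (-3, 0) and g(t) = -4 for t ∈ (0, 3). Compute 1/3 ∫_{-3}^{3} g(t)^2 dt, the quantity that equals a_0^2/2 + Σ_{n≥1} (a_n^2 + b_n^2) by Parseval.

20

1/3 ∫_{-3}^{3} g(t)^2 dt = 1/3 · (60) = 20.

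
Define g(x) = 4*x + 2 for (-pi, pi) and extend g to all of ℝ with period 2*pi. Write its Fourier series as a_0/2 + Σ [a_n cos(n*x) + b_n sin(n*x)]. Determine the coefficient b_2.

-4

b_2 = 1/pi ∫_{-pi}^{pi} g(x) sin(2*x) dx.
Integrating by parts (boundary term plus one more integral), an antiderivative of (4*x + 2) sin(2*x) is -2*x*cos(2*x) + sin(2*x) - cos(2*x); evaluating from -pi to pi: ∫_{-pi}^{pi} (4*x + 2) sin(2*x) dx = (-2*pi - 1) - (-1 + 2*pi) = -4*pi.
Hence b_2 = (1/pi)·(-4*pi) = -4.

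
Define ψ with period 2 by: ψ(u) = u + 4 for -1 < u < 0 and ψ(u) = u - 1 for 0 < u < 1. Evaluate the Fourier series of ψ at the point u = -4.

3/2

u = -4 differs from u = 0 by -2 full period(s), and the series is 2-periodic.
At u = 0 the one-sided limits are ψ(0^-) = 4 and ψ(0^+) = -1.
By Dirichlet's theorem the series converges to their average, [(4) + (-1)]/2 = 3/2.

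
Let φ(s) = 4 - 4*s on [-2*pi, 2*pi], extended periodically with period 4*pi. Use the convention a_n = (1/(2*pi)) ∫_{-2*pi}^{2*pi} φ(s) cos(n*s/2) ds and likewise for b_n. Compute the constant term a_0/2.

4

a_0 = (1/(2*pi)) ∫_{-2*pi}^{2*pi} φ(s) ds = (1/(2*pi)) · (16*pi) = 8.
So the constant term a_0/2 = 4.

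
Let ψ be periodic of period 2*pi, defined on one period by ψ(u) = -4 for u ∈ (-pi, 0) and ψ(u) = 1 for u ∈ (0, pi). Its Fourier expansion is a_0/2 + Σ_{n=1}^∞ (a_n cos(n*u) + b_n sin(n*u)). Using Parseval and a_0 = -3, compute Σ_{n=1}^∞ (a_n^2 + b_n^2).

25/2

Parseval: a_0^2/2 + Σ_{n≥1} (a_n^2+b_n^2) = 1/pi ∫_{-pi}^{pi} ψ(u)^2 du = 17.
Subtract a_0^2/2 = 9/2: Σ (a_n^2+b_n^2) = 25/2.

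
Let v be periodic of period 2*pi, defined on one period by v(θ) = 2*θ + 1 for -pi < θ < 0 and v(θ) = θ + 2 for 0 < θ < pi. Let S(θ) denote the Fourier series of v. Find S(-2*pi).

θ = -2*pi differs from θ = 0 by -1 full period(s), and the series is 2*pi-periodic.
At θ = 0 the one-sided limits are v(0^-) = 1 and v(0^+) = 2.
By Dirichlet's theorem the series converges to their average, [(1) + (2)]/2 = 3/2.

3/2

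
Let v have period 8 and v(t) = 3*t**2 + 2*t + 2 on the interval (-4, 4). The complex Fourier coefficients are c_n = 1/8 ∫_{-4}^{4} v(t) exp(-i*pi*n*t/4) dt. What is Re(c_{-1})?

Since v is real-valued, Re(c_{-1}) = 1/8 ∫_{-4}^{4} v(t) cos(-pi*t/4) dt = a_{1}/2.
Integrating by parts twice (tabular method), an antiderivative of (3*t**2 + 2*t + 2) cos(-pi*t/4) is 12*t**2*sin(pi*t/4)/pi + 8*t*sin(pi*t/4)/pi + 96*t*cos(pi*t/4)/pi**2 - 384*sin(pi*t/4)/pi**3 + 8*sin(pi*t/4)/pi + 32*cos(pi*t/4)/pi**2; evaluating from -4 to 4: ∫_{-4}^{4} (3*t**2 + 2*t + 2) cos(-pi*t/4) dt = (-416/pi**2) - (352/pi**2) = -768/pi**2.
Hence Re(c_{-1}) = (1/8)·(-768/pi**2) = -96/pi**2.

-96/pi**2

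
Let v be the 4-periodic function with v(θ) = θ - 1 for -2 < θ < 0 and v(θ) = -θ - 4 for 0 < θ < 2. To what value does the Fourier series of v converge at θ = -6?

θ = -6 differs from θ = -2 by -1 full period(s), and the series is 4-periodic.
At θ = -2 the one-sided limits are v(-2^-) = -6 and v(-2^+) = -3.
By Dirichlet's theorem the series converges to their average, [(-6) + (-3)]/2 = -9/2.

-9/2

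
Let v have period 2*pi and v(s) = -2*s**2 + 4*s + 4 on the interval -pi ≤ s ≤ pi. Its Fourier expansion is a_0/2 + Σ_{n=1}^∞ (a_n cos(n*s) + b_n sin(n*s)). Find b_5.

b_5 = 1/pi ∫_{-pi}^{pi} v(s) sin(5*s) ds.
Integrating by parts twice (tabular method), an antiderivative of (-2*s**2 + 4*s + 4) sin(5*s) is 2*s**2*cos(5*s)/5 - 4*s*sin(5*s)/25 - 4*s*cos(5*s)/5 + 4*sin(5*s)/25 - 104*cos(5*s)/125; evaluating from -pi to pi: ∫_{-pi}^{pi} (-2*s**2 + 4*s + 4) sin(5*s) ds = (-2*pi**2/5 + 104/125 + 4*pi/5) - (-2*pi**2/5 - 4*pi/5 + 104/125) = 8*pi/5.
Hence b_5 = (1/pi)·(8*pi/5) = 8/5.

8/5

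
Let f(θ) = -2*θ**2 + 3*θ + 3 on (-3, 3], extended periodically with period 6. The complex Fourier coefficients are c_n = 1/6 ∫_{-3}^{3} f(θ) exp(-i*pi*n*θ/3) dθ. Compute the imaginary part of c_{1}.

Since f is real-valued, Im(c_{1}) = -1/6 ∫_{-3}^{3} f(θ) sin(pi*θ/3) dθ = -b_{1}/2.
Integrating by parts twice (tabular method), an antiderivative of (-2*θ**2 + 3*θ + 3) sin(pi*θ/3) is 6*θ**2*cos(pi*θ/3)/pi - 36*θ*sin(pi*θ/3)/pi**2 - 9*θ*cos(pi*θ/3)/pi + 27*sin(pi*θ/3)/pi**2 - 108*cos(pi*θ/3)/pi**3 - 9*cos(pi*θ/3)/pi; evaluating from -3 to 3: ∫_{-3}^{3} (-2*θ**2 + 3*θ + 3) sin(pi*θ/3) dθ = (-18/pi + 108/pi**3) - (-72/pi + 108/pi**3) = 54/pi.
Hence Im(c_{1}) = (-1/6)·(54/pi) = -9/pi.

-9/pi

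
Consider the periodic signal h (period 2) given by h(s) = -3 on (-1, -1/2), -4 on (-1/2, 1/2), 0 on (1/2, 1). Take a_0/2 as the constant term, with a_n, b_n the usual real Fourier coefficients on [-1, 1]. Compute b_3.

b_3 = ∫_{-1}^{1} h(s) sin(3*pi*s) ds.
Split the integral at the breakpoints.
Directly, an antiderivative of (-3) sin(3*pi*s) is cos(3*pi*s)/pi; evaluating from -1 to -1/2: ∫_{-1}^{-1/2} (-3) sin(3*pi*s) ds = (0) - (-1/pi) = 1/pi.
Directly, an antiderivative of (-4) sin(3*pi*s) is 4*cos(3*pi*s)/(3*pi); evaluating from -1/2 to 1/2: ∫_{-1/2}^{1/2} (-4) sin(3*pi*s) ds = (0) - (0) = 0.
∫_{1/2}^{1} (0) sin(3*pi*s) ds = 0.
Summing the pieces gives b_3 = 1/pi.

1/pi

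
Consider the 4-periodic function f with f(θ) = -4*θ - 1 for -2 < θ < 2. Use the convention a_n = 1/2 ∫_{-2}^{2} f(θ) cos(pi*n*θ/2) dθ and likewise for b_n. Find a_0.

-2

a_0 = 1/2 ∫_{-2}^{2} f(θ) dθ = 1/2 · (-4) = -2.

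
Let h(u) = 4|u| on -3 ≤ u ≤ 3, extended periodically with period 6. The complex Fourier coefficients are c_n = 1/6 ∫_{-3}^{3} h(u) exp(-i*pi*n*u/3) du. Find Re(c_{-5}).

Since h is real-valued, Re(c_{-5}) = 1/6 ∫_{-3}^{3} h(u) cos(-5*pi*u/3) du = a_{5}/2.
h is even and cos(-5*pi*u/3) is even, so the integrand is even: ∫_{-3}^{3} h(u) cos(-5*pi*u/3) du = 2∫_0^{3} h(u) cos(-5*pi*u/3) du.
Integrating by parts (boundary term plus one more integral), an antiderivative of (4*u) cos(-5*pi*u/3) is 12*u*sin(5*pi*u/3)/(5*pi) + 36*cos(5*pi*u/3)/(25*pi**2); evaluating from 0 to 3: ∫_{0}^{3} (4*u) cos(-5*pi*u/3) du = (-36/(25*pi**2)) - (36/(25*pi**2)) = -72/(25*pi**2).
So ∫_{-3}^{3} h(u) cos(-5*pi*u/3) du = -144/(25*pi**2).
Hence Re(c_{-5}) = (1/6)·(-144/(25*pi**2)) = -24/(25*pi**2).

-24/(25*pi**2)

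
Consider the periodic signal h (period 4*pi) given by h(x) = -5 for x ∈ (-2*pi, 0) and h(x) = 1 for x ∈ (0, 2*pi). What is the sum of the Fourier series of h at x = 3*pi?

x = 3*pi differs from x = -pi by 1 full period(s), and the series is 4*pi-periodic.
h is continuous at x = -pi with value -5, so the series converges to -5 there.

-5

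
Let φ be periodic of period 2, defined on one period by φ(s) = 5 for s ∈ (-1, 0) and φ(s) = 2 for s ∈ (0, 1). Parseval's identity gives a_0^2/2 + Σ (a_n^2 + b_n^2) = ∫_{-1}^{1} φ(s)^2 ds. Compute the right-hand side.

29

∫_{-1}^{1} φ(s)^2 ds = 29.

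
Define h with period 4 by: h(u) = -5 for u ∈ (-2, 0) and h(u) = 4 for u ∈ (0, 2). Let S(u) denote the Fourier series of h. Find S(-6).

-1/2

u = -6 differs from u = 2 by -2 full period(s), and the series is 4-periodic.
At u = 2 the one-sided limits are h(2^-) = 4 and h(2^+) = -5.
By Dirichlet's theorem the series converges to their average, [(4) + (-5)]/2 = -1/2.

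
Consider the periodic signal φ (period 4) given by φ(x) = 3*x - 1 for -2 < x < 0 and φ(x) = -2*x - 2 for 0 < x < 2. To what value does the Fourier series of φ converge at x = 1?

-4

φ is continuous at x = 1 with value -4, so the series converges to -4 there.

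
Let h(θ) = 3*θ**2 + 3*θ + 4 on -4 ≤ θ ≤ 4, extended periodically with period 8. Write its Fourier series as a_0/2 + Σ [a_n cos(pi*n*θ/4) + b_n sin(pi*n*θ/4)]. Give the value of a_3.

-64/(3*pi**2)

a_3 = 1/4 ∫_{-4}^{4} h(θ) cos(3*pi*θ/4) dθ.
Integrating by parts twice (tabular method), an antiderivative of (3*θ**2 + 3*θ + 4) cos(3*pi*θ/4) is 4*θ**2*sin(3*pi*θ/4)/pi + 4*θ*sin(3*pi*θ/4)/pi + 32*θ*cos(3*pi*θ/4)/(3*pi**2) - 128*sin(3*pi*θ/4)/(9*pi**3) + 16*sin(3*pi*θ/4)/(3*pi) + 16*cos(3*pi*θ/4)/(3*pi**2); evaluating from -4 to 4: ∫_{-4}^{4} (3*θ**2 + 3*θ + 4) cos(3*pi*θ/4) dθ = (-48/pi**2) - (112/(3*pi**2)) = -256/(3*pi**2).
Hence a_3 = (1/4)·(-256/(3*pi**2)) = -64/(3*pi**2).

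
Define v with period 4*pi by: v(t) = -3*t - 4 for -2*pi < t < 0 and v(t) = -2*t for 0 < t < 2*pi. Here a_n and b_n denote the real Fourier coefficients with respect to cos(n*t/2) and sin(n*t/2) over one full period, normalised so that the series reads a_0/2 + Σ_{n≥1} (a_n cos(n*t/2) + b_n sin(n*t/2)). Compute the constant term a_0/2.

a_0 = (1/(2*pi)) ∫_{-2*pi}^{2*pi} v(t) dt = (1/(2*pi)) · (2*pi*(-4 + pi)) = -4 + pi.
So the constant term a_0/2 = -2 + pi/2.

-2 + pi/2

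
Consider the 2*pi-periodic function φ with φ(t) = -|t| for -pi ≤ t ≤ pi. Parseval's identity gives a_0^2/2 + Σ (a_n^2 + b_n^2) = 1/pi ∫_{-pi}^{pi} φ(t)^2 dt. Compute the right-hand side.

2*pi**2/3

1/pi ∫_{-pi}^{pi} φ(t)^2 dt = 1/pi · (2*pi**3/3) = 2*pi**2/3.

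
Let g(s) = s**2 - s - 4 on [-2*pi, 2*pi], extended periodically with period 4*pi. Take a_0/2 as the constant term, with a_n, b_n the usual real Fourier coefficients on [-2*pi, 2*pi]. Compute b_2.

2

b_2 = (1/(2*pi)) ∫_{-2*pi}^{2*pi} g(s) sin(s) ds.
Integrating by parts twice (tabular method), an antiderivative of (s**2 - s - 4) sin(s) is -s**2*cos(s) + 2*s*sin(s) + s*cos(s) - sin(s) + 6*cos(s); evaluating from -2*pi to 2*pi: ∫_{-2*pi}^{2*pi} (s**2 - s - 4) sin(s) ds = (-4*pi**2 + 6 + 2*pi) - (-4*pi**2 - 2*pi + 6) = 4*pi.
Hence b_2 = (1/(2*pi))·(4*pi) = 2.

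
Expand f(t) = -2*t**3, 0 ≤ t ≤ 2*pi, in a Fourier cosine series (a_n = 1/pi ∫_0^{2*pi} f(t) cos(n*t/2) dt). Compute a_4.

-6*pi

a_4 = 1/pi ∫_0^{2*pi} (-2*t**3) cos(2*t) dt.
Integrating by parts three times (tabular method), an antiderivative of (-2*t**3) cos(2*t) is -t**3*sin(2*t) - 3*t**2*cos(2*t)/2 + 3*t*sin(2*t)/2 + 3*cos(2*t)/4; evaluating from 0 to 2*pi: ∫_{0}^{2*pi} (-2*t**3) cos(2*t) dt = (3/4 - 6*pi**2) - (3/4) = -6*pi**2.
Hence a_4 = (1/pi)·(-6*pi**2) = -6*pi.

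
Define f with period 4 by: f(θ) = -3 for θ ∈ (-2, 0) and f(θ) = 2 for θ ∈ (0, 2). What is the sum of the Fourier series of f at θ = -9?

-3

θ = -9 differs from θ = -1 by -2 full period(s), and the series is 4-periodic.
f is continuous at θ = -1 with value -3, so the series converges to -3 there.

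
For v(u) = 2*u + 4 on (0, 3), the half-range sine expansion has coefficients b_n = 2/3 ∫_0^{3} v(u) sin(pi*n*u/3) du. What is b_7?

b_7 = 2/3 ∫_0^{3} (2*u + 4) sin(7*pi*u/3) du.
Integrating by parts (boundary term plus one more integral), an antiderivative of (2*u + 4) sin(7*pi*u/3) is -6*u*cos(7*pi*u/3)/(7*pi) + 18*sin(7*pi*u/3)/(49*pi**2) - 12*cos(7*pi*u/3)/(7*pi); evaluating from 0 to 3: ∫_{0}^{3} (2*u + 4) sin(7*pi*u/3) du = (30/(7*pi)) - (-12/(7*pi)) = 6/pi.
Hence b_7 = (2/3)·(6/pi) = 4/pi.

4/pi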